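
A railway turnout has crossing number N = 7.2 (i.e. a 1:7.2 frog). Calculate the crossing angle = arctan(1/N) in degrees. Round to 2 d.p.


1/N = 1/7.2 = 0.138889
angle = arctan(0.138889) = 0.138006 rad
angle = 0.138006 * 180/pi = 7.91 degrees

7.91


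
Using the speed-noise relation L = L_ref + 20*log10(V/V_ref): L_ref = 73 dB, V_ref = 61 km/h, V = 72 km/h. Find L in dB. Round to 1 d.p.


V/V_ref = 72 / 61 = 1.180328
log10(1.180328) = 0.072003
20 * 0.072003 = 1.4401
L = 73 + 1.4401 = 74.4 dB

74.4


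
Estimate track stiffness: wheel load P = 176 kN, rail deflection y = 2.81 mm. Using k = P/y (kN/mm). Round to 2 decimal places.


Track stiffness k = P / y
k = 176 / 2.81
k = 62.63 kN/mm

62.63


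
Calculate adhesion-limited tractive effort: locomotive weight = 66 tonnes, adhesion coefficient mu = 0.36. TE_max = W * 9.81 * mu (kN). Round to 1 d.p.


TE_max = W * g * mu
TE_max = 66 * 9.81 * 0.36
TE_max = 647.46 * 0.36
TE_max = 233.1 kN

233.1


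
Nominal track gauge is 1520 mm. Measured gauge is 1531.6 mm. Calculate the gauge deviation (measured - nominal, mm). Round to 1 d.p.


Deviation = measured - nominal
Deviation = 1531.6 - 1520
Deviation = 11.6 mm

11.6


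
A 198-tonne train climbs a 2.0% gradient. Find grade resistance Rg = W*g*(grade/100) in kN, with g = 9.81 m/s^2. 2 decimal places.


Rg = W * 9.81 * grade / 100
Rg = 198 * 9.81 * 2.0 / 100
Rg = 1942.38 * 0.02
Rg = 38.85 kN

38.85


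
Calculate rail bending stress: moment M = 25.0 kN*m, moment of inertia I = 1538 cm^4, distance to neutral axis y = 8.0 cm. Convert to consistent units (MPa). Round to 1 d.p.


Convert units:
M = 25.0 kN*m = 25000000 N*mm
y = 8.0 cm = 80 mm
I = 1538 cm^4 = 15380000 mm^4
sigma = 25000000 * 80 / 15380000
sigma = 130.0 MPa

130.0


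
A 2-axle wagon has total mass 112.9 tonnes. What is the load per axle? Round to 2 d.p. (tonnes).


Load per axle = total weight / number of axles
Load = 112.9 / 2
Load = 56.45 tonnes

56.45


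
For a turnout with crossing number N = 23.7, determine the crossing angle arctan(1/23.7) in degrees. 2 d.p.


1/N = 1/23.7 = 0.042194
angle = arctan(0.042194) = 0.042169 rad
angle = 0.042169 * 180/pi = 2.42 degrees

2.42


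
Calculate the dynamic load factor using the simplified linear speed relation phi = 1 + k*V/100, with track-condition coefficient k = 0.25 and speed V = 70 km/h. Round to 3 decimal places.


phi = 1 + k * V / 100
phi = 1 + 0.25 * 70 / 100
phi = 1 + 0.175
phi = 1.175

1.175


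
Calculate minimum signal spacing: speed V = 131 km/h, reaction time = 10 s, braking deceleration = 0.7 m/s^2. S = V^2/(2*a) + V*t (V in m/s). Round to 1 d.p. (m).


V = 131 / 3.6 = 36.3889 m/s
Braking distance = 36.3889^2 / (2*0.7) = 945.8223 m
Sighting distance = 36.3889 * 10 = 363.8889 m
S = 945.8223 + 363.8889 = 1309.7 m

1309.7


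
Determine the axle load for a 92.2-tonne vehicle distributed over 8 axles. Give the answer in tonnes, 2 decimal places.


Load per axle = total weight / number of axles
Load = 92.2 / 8
Load = 11.53 tonnes

11.53


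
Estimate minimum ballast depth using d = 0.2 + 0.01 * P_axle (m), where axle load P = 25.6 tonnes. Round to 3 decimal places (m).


d = 0.2 + 0.01 * 25.6
d = 0.2 + 0.256
d = 0.456 m

0.456


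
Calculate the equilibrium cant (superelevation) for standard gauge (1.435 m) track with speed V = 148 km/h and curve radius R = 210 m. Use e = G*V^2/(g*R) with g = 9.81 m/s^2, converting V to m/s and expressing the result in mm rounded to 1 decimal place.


Convert speed: V = 148 / 3.6 = 41.1111 m/s
Apply formula: e = 1.435 * 41.1111^2 / (9.81 * 210)
e = 1.435 * 1690.1235 / 2060.1
e = 1.177286 m = 1177.3 mm

1177.3


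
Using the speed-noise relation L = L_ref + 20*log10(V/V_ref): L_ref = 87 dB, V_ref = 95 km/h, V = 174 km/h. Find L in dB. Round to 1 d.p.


V/V_ref = 174 / 95 = 1.831579
log10(1.831579) = 0.262826
20 * 0.262826 = 5.2565
L = 87 + 5.2565 = 92.3 dB

92.3


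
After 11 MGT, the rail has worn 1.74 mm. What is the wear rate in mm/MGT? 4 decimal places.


Wear rate = total wear / cumulative tonnage
Rate = 1.74 / 11
Rate = 0.1582 mm/MGT

0.1582


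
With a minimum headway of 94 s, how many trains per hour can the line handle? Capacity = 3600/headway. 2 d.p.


Capacity = 3600 / headway
Capacity = 3600 / 94
Capacity = 38.30 trains/hour

38.30


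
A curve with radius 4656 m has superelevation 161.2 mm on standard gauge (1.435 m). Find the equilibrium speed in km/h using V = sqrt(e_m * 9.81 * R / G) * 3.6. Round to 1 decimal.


Convert cant: e = 161.2 mm = 0.1612 m
V_ms = sqrt(0.1612 * 9.81 * 4656 / 1.435)
V_ms = sqrt(5130.918489) = 71.6304 m/s
V = 71.6304 * 3.6 = 257.9 km/h

257.9


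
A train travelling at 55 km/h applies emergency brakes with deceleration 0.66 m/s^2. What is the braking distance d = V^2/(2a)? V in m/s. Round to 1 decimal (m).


Convert speed: V = 55 / 3.6 = 15.2778 m/s
V^2 = 233.4105
d = 233.4105 / (2 * 0.66)
d = 233.4105 / 1.32
d = 176.8 m

176.8


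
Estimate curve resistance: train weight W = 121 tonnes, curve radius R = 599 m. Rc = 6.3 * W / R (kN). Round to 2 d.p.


Rc = 6.3 * W / R
Rc = 6.3 * 121 / 599
Rc = 762.3 / 599
Rc = 1.27 kN

1.27


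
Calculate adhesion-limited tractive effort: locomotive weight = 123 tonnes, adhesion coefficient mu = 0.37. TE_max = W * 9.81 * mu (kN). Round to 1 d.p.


TE_max = W * g * mu
TE_max = 123 * 9.81 * 0.37
TE_max = 1206.63 * 0.37
TE_max = 446.5 kN

446.5


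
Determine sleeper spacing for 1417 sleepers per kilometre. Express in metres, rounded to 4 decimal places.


Spacing = 1000 m / number of sleepers
Spacing = 1000 / 1417
Spacing = 0.7057 m

0.7057


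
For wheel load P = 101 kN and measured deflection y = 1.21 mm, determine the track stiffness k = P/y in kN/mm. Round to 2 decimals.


Track stiffness k = P / y
k = 101 / 1.21
k = 83.47 kN/mm

83.47


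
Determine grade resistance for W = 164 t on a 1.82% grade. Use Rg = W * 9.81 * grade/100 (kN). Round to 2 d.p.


Rg = W * 9.81 * grade / 100
Rg = 164 * 9.81 * 1.82 / 100
Rg = 1608.84 * 0.0182
Rg = 29.28 kN

29.28


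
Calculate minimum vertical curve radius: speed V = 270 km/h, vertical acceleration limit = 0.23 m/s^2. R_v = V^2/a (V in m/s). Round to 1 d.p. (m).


Convert speed: V = 270 / 3.6 = 75.0 m/s
V^2 = 5625.0 m^2/s^2
R_v = 5625.0 / 0.23
R_v = 24456.5 m

24456.5


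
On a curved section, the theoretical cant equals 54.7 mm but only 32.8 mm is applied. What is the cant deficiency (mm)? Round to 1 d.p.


Cant deficiency = equilibrium cant - actual cant
CD = 54.7 - 32.8
CD = 21.9 mm

21.9


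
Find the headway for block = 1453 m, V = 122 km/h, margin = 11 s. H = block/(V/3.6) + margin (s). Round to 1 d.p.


V = 122 / 3.6 = 33.8889 m/s
Block traversal time = 1453 / 33.8889 = 42.8754 s
Headway = 42.8754 + 11
Headway = 53.9 s

53.9


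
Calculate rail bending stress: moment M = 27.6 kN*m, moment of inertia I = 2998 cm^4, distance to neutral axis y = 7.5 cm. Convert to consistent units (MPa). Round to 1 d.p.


Convert units:
M = 27.6 kN*m = 27600000 N*mm
y = 7.5 cm = 75 mm
I = 2998 cm^4 = 29980000 mm^4
sigma = 27600000 * 75 / 29980000
sigma = 69.0 MPa

69.0


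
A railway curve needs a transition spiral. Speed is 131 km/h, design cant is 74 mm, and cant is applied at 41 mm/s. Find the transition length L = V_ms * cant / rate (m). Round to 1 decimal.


Convert speed: V = 131 / 3.6 = 36.3889 m/s
L = 36.3889 * 74 / 41
L = 2692.7778 / 41
L = 65.7 m

65.7


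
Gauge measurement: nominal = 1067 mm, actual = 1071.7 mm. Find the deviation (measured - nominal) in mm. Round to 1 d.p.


Deviation = measured - nominal
Deviation = 1071.7 - 1067
Deviation = 4.7 mm

4.7


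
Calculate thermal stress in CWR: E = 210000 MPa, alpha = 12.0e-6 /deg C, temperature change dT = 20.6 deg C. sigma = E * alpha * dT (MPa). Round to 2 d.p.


sigma = E * alpha * dT
sigma = 210000 * 12.0e-6 * 20.6
sigma = 2.52 * 20.6
sigma = 51.91 MPa

51.91


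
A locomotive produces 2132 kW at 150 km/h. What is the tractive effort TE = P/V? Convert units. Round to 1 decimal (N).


Convert: P = 2132 kW = 2132000 W
V = 150 / 3.6 = 41.6667 m/s
TE = 2132000 / 41.6667
TE = 51168.0 N

51168.0


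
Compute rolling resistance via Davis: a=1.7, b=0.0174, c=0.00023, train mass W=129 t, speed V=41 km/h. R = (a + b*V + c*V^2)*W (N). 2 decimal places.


b*V = 0.0174 * 41 = 0.7134
c*V^2 = 0.00023 * 1681 = 0.38663
R_per_t = 1.7 + 0.7134 + 0.38663 = 2.80003 N/t
R_total = 2.80003 * 129 = 361.20 N

361.20


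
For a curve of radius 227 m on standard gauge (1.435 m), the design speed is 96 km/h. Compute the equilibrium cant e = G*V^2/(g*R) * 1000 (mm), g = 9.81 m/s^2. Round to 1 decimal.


Convert speed: V = 96 / 3.6 = 26.6667 m/s
Apply formula: e = 1.435 * 26.6667^2 / (9.81 * 227)
e = 1.435 * 711.1111 / 2226.87
e = 0.458242 m = 458.2 mm

458.2


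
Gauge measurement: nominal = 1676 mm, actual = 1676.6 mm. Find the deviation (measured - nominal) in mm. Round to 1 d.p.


Deviation = measured - nominal
Deviation = 1676.6 - 1676
Deviation = 0.6 mm

0.6


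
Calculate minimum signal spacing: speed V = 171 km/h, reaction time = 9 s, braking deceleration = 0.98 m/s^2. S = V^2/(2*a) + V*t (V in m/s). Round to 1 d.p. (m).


V = 171 / 3.6 = 47.5 m/s
Braking distance = 47.5^2 / (2*0.98) = 1151.148 m
Sighting distance = 47.5 * 9 = 427.5 m
S = 1151.148 + 427.5 = 1578.6 m

1578.6


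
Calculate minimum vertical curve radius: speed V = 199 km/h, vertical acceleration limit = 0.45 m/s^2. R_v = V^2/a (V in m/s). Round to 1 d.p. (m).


Convert speed: V = 199 / 3.6 = 55.2778 m/s
V^2 = 3055.6327 m^2/s^2
R_v = 3055.6327 / 0.45
R_v = 6790.3 m

6790.3


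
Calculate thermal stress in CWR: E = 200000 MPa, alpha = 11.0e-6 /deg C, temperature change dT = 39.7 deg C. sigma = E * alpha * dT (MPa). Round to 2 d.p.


sigma = E * alpha * dT
sigma = 200000 * 11.0e-6 * 39.7
sigma = 2.2 * 39.7
sigma = 87.34 MPa

87.34


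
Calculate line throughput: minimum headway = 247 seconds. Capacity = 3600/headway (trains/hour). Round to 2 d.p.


Capacity = 3600 / headway
Capacity = 3600 / 247
Capacity = 14.57 trains/hour

14.57


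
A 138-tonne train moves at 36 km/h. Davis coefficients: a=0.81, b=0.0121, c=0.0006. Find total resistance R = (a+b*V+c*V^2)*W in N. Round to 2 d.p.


b*V = 0.0121 * 36 = 0.4356
c*V^2 = 0.0006 * 1296 = 0.7776
R_per_t = 0.81 + 0.4356 + 0.7776 = 2.0232 N/t
R_total = 2.0232 * 138 = 279.20 N

279.20


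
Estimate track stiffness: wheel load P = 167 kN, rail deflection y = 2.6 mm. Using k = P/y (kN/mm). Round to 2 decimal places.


Track stiffness k = P / y
k = 167 / 2.6
k = 64.23 kN/mm

64.23


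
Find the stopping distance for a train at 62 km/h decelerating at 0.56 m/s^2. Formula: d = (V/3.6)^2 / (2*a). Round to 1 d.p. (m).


Convert speed: V = 62 / 3.6 = 17.2222 m/s
V^2 = 296.6049
d = 296.6049 / (2 * 0.56)
d = 296.6049 / 1.12
d = 264.8 m

264.8


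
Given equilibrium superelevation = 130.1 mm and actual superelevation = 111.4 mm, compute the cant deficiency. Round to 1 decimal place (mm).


Cant deficiency = equilibrium cant - actual cant
CD = 130.1 - 111.4
CD = 18.7 mm

18.7


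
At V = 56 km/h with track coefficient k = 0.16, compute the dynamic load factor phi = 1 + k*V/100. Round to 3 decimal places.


phi = 1 + k * V / 100
phi = 1 + 0.16 * 56 / 100
phi = 1 + 0.0896
phi = 1.090

1.090


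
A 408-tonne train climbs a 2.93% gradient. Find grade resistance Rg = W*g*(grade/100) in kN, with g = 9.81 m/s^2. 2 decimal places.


Rg = W * 9.81 * grade / 100
Rg = 408 * 9.81 * 2.93 / 100
Rg = 4002.48 * 0.0293
Rg = 117.27 kN

117.27


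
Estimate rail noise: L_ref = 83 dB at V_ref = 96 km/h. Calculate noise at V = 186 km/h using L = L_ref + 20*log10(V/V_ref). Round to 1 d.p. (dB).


V/V_ref = 186 / 96 = 1.9375
log10(1.9375) = 0.287242
20 * 0.287242 = 5.7448
L = 83 + 5.7448 = 88.7 dB

88.7


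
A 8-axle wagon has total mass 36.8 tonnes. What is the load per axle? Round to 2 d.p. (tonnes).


Load per axle = total weight / number of axles
Load = 36.8 / 8
Load = 4.60 tonnes

4.60


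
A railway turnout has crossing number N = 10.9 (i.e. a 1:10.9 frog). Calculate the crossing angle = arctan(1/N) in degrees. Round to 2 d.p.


1/N = 1/10.9 = 0.091743
angle = arctan(0.091743) = 0.091487 rad
angle = 0.091487 * 180/pi = 5.24 degrees

5.24


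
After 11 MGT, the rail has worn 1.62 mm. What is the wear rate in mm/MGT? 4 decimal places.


Wear rate = total wear / cumulative tonnage
Rate = 1.62 / 11
Rate = 0.1473 mm/MGT

0.1473


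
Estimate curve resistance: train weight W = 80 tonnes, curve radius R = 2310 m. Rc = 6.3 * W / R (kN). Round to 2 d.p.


Rc = 6.3 * W / R
Rc = 6.3 * 80 / 2310
Rc = 504.0 / 2310
Rc = 0.22 kN

0.22


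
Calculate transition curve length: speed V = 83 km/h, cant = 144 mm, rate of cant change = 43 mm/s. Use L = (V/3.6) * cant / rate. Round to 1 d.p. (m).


Convert speed: V = 83 / 3.6 = 23.0556 m/s
L = 23.0556 * 144 / 43
L = 3320.0 / 43
L = 77.2 m

77.2


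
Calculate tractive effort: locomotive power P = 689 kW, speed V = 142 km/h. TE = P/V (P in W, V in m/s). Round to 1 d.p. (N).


Convert: P = 689 kW = 689000 W
V = 142 / 3.6 = 39.4444 m/s
TE = 689000 / 39.4444
TE = 17467.6 N

17467.6


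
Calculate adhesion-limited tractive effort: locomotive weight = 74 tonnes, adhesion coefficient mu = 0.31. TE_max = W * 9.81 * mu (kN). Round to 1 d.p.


TE_max = W * g * mu
TE_max = 74 * 9.81 * 0.31
TE_max = 725.94 * 0.31
TE_max = 225.0 kN

225.0


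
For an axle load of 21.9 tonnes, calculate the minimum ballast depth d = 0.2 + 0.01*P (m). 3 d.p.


d = 0.2 + 0.01 * 21.9
d = 0.2 + 0.219
d = 0.419 m

0.419


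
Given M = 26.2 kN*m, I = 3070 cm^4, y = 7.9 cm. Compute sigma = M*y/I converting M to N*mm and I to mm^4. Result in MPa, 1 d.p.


Convert units:
M = 26.2 kN*m = 26200000 N*mm
y = 7.9 cm = 79 mm
I = 3070 cm^4 = 30700000 mm^4
sigma = 26200000 * 79 / 30700000
sigma = 67.4 MPa

67.4


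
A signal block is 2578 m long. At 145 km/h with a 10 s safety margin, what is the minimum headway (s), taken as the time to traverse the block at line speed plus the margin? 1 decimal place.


V = 145 / 3.6 = 40.2778 m/s
Block traversal time = 2578 / 40.2778 = 64.0055 s
Headway = 64.0055 + 10
Headway = 74.0 s

74.0


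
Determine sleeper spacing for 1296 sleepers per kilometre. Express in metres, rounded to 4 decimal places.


Spacing = 1000 m / number of sleepers
Spacing = 1000 / 1296
Spacing = 0.7716 m

0.7716


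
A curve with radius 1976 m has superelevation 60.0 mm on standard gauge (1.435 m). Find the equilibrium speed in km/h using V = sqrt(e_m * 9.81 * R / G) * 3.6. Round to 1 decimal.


Convert cant: e = 60.0 mm = 0.0600 m
V_ms = sqrt(0.0600 * 9.81 * 1976 / 1.435)
V_ms = sqrt(810.504251) = 28.4694 m/s
V = 28.4694 * 3.6 = 102.5 km/h

102.5


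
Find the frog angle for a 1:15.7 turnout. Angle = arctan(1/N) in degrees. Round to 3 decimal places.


1/N = 1/15.7 = 0.063694
angle = arctan(0.063694) = 0.063608 rad
angle = 0.063608 * 180/pi = 3.644 degrees

3.644


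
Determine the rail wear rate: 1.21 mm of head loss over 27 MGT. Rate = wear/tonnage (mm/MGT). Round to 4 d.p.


Wear rate = total wear / cumulative tonnage
Rate = 1.21 / 27
Rate = 0.0448 mm/MGT

0.0448


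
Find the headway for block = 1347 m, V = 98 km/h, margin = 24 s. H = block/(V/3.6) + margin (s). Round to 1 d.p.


V = 98 / 3.6 = 27.2222 m/s
Block traversal time = 1347 / 27.2222 = 49.4816 s
Headway = 49.4816 + 24
Headway = 73.5 s

73.5


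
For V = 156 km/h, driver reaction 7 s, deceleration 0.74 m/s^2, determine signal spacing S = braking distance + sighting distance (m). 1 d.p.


V = 156 / 3.6 = 43.3333 m/s
Braking distance = 43.3333^2 / (2*0.74) = 1268.7688 m
Sighting distance = 43.3333 * 7 = 303.3333 m
S = 1268.7688 + 303.3333 = 1572.1 m

1572.1


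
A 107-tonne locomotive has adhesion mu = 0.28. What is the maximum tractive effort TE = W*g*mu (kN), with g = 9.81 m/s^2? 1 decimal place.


TE_max = W * g * mu
TE_max = 107 * 9.81 * 0.28
TE_max = 1049.67 * 0.28
TE_max = 293.9 kN

293.9


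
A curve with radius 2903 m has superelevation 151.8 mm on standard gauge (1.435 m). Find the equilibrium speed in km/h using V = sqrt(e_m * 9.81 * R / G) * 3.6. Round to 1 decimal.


Convert cant: e = 151.8 mm = 0.1518 m
V_ms = sqrt(0.1518 * 9.81 * 2903 / 1.435)
V_ms = sqrt(3012.561445) = 54.8868 m/s
V = 54.8868 * 3.6 = 197.6 km/h

197.6


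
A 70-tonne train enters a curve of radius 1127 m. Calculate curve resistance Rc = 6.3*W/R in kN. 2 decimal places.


Rc = 6.3 * W / R
Rc = 6.3 * 70 / 1127
Rc = 441.0 / 1127
Rc = 0.39 kN

0.39


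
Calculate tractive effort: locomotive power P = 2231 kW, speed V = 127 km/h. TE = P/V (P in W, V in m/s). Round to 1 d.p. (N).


Convert: P = 2231 kW = 2231000 W
V = 127 / 3.6 = 35.2778 m/s
TE = 2231000 / 35.2778
TE = 63240.9 N

63240.9


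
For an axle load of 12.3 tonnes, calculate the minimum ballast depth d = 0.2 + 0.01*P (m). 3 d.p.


d = 0.2 + 0.01 * 12.3
d = 0.2 + 0.123
d = 0.323 m

0.323


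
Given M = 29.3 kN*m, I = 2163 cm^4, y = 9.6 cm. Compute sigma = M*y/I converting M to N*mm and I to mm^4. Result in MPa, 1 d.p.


Convert units:
M = 29.3 kN*m = 29300000 N*mm
y = 9.6 cm = 96 mm
I = 2163 cm^4 = 21630000 mm^4
sigma = 29300000 * 96 / 21630000
sigma = 130.0 MPa

130.0


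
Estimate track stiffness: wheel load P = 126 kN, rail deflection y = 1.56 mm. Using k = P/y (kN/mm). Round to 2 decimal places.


Track stiffness k = P / y
k = 126 / 1.56
k = 80.77 kN/mm

80.77


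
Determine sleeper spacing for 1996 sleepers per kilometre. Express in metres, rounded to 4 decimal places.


Spacing = 1000 m / number of sleepers
Spacing = 1000 / 1996
Spacing = 0.5010 m

0.5010


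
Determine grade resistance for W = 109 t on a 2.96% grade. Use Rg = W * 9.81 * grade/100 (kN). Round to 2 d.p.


Rg = W * 9.81 * grade / 100
Rg = 109 * 9.81 * 2.96 / 100
Rg = 1069.29 * 0.0296
Rg = 31.65 kN

31.65


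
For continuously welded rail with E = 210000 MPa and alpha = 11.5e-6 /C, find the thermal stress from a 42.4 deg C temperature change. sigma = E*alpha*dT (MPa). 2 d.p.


sigma = E * alpha * dT
sigma = 210000 * 11.5e-6 * 42.4
sigma = 2.415 * 42.4
sigma = 102.40 MPa

102.40


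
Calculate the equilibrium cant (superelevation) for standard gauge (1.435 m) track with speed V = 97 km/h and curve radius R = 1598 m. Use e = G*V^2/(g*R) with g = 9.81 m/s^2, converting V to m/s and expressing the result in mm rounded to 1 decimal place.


Convert speed: V = 97 / 3.6 = 26.9444 m/s
Apply formula: e = 1.435 * 26.9444^2 / (9.81 * 1598)
e = 1.435 * 726.0031 / 15676.38
e = 0.066458 m = 66.5 mm

66.5


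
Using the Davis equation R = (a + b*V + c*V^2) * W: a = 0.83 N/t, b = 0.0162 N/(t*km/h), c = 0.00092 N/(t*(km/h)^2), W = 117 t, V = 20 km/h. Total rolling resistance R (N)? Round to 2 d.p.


b*V = 0.0162 * 20 = 0.324
c*V^2 = 0.00092 * 400 = 0.368
R_per_t = 0.83 + 0.324 + 0.368 = 1.522 N/t
R_total = 1.522 * 117 = 178.07 N

178.07


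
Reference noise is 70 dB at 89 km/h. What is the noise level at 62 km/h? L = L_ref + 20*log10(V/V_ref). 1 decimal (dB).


V/V_ref = 62 / 89 = 0.696629
log10(0.696629) = -0.156998
20 * -0.156998 = -3.14
L = 70 + -3.14 = 66.9 dB

66.9


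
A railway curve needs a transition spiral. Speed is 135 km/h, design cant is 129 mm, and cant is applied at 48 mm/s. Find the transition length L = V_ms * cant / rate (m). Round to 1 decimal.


Convert speed: V = 135 / 3.6 = 37.5 m/s
L = 37.5 * 129 / 48
L = 4837.5 / 48
L = 100.8 m

100.8


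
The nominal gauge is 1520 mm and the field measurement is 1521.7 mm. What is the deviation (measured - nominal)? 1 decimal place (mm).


Deviation = measured - nominal
Deviation = 1521.7 - 1520
Deviation = 1.7 mm

1.7


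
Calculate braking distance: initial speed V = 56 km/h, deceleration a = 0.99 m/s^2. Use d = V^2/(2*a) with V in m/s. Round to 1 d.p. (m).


Convert speed: V = 56 / 3.6 = 15.5556 m/s
V^2 = 241.9753
d = 241.9753 / (2 * 0.99)
d = 241.9753 / 1.98
d = 122.2 m

122.2


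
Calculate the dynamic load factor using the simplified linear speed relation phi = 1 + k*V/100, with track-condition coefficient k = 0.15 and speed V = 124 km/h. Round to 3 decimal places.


phi = 1 + k * V / 100
phi = 1 + 0.15 * 124 / 100
phi = 1 + 0.186
phi = 1.186

1.186


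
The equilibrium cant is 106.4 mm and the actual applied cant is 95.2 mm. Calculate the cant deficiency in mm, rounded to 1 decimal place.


Cant deficiency = equilibrium cant - actual cant
CD = 106.4 - 95.2
CD = 11.2 mm

11.2


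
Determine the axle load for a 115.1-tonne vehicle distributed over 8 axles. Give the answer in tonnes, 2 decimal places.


Load per axle = total weight / number of axles
Load = 115.1 / 8
Load = 14.39 tonnes

14.39


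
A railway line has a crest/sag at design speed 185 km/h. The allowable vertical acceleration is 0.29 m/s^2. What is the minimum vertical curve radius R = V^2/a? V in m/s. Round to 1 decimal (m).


Convert speed: V = 185 / 3.6 = 51.3889 m/s
V^2 = 2640.8179 m^2/s^2
R_v = 2640.8179 / 0.29
R_v = 9106.3 m

9106.3


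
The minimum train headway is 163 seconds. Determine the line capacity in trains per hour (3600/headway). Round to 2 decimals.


Capacity = 3600 / headway
Capacity = 3600 / 163
Capacity = 22.09 trains/hour

22.09


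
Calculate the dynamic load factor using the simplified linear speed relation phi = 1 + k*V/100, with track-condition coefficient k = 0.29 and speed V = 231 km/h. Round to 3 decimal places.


phi = 1 + k * V / 100
phi = 1 + 0.29 * 231 / 100
phi = 1 + 0.6699
phi = 1.670

1.670


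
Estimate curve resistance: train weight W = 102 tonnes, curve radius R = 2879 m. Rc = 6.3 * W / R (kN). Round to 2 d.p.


Rc = 6.3 * W / R
Rc = 6.3 * 102 / 2879
Rc = 642.6 / 2879
Rc = 0.22 kN

0.22


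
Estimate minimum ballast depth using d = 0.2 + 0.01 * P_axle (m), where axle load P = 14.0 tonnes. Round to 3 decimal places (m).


d = 0.2 + 0.01 * 14.0
d = 0.2 + 0.14
d = 0.340 m

0.340


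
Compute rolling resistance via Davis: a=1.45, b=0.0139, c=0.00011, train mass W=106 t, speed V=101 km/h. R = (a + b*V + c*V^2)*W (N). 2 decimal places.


b*V = 0.0139 * 101 = 1.4039
c*V^2 = 0.00011 * 10201 = 1.12211
R_per_t = 1.45 + 1.4039 + 1.12211 = 3.97601 N/t
R_total = 3.97601 * 106 = 421.46 N

421.46


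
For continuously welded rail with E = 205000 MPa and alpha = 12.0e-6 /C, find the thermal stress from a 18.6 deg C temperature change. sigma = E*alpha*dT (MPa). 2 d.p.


sigma = E * alpha * dT
sigma = 205000 * 12.0e-6 * 18.6
sigma = 2.46 * 18.6
sigma = 45.76 MPa

45.76


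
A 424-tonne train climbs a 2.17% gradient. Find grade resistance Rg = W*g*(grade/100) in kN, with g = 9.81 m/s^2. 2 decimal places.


Rg = W * 9.81 * grade / 100
Rg = 424 * 9.81 * 2.17 / 100
Rg = 4159.44 * 0.0217
Rg = 90.26 kN

90.26


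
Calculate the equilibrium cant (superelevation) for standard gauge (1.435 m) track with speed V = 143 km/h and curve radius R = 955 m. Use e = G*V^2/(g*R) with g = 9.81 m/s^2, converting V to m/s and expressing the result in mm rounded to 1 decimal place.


Convert speed: V = 143 / 3.6 = 39.7222 m/s
Apply formula: e = 1.435 * 39.7222^2 / (9.81 * 955)
e = 1.435 * 1577.8549 / 9368.55
e = 0.241683 m = 241.7 mm

241.7


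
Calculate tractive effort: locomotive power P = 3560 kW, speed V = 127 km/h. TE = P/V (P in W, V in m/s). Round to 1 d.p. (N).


Convert: P = 3560 kW = 3560000 W
V = 127 / 3.6 = 35.2778 m/s
TE = 3560000 / 35.2778
TE = 100913.4 N

100913.4


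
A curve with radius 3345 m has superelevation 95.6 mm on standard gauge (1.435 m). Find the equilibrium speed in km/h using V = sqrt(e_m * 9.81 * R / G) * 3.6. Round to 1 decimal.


Convert cant: e = 95.6 mm = 0.0956 m
V_ms = sqrt(0.0956 * 9.81 * 3345 / 1.435)
V_ms = sqrt(2186.105519) = 46.7558 m/s
V = 46.7558 * 3.6 = 168.3 km/h

168.3


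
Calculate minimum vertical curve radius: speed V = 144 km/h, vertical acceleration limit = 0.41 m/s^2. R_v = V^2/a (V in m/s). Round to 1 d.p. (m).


Convert speed: V = 144 / 3.6 = 40.0 m/s
V^2 = 1600.0 m^2/s^2
R_v = 1600.0 / 0.41
R_v = 3902.4 m

3902.4


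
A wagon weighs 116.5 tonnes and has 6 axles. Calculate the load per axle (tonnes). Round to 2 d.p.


Load per axle = total weight / number of axles
Load = 116.5 / 6
Load = 19.42 tonnes

19.42


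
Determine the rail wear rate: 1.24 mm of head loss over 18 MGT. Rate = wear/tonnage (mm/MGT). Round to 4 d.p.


Wear rate = total wear / cumulative tonnage
Rate = 1.24 / 18
Rate = 0.0689 mm/MGT

0.0689


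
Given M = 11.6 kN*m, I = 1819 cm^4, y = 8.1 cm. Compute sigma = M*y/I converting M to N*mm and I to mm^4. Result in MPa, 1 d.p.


Convert units:
M = 11.6 kN*m = 11600000 N*mm
y = 8.1 cm = 81 mm
I = 1819 cm^4 = 18190000 mm^4
sigma = 11600000 * 81 / 18190000
sigma = 51.7 MPa

51.7


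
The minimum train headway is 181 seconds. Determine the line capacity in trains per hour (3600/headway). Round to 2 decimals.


Capacity = 3600 / headway
Capacity = 3600 / 181
Capacity = 19.89 trains/hour

19.89


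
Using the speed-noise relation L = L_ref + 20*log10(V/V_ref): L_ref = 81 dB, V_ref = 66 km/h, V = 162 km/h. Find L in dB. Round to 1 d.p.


V/V_ref = 162 / 66 = 2.454545
log10(2.454545) = 0.389971
20 * 0.389971 = 7.7994
L = 81 + 7.7994 = 88.8 dB

88.8


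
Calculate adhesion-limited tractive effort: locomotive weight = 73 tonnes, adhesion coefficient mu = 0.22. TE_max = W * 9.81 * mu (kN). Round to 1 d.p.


TE_max = W * g * mu
TE_max = 73 * 9.81 * 0.22
TE_max = 716.13 * 0.22
TE_max = 157.5 kN

157.5


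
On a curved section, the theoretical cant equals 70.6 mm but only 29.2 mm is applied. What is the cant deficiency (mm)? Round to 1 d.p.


Cant deficiency = equilibrium cant - actual cant
CD = 70.6 - 29.2
CD = 41.4 mm

41.4


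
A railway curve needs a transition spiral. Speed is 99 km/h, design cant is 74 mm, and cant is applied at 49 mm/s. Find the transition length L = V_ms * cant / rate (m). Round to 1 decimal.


Convert speed: V = 99 / 3.6 = 27.5 m/s
L = 27.5 * 74 / 49
L = 2035.0 / 49
L = 41.5 m

41.5


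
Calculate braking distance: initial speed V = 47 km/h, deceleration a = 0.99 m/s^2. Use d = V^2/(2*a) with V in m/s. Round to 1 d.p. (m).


Convert speed: V = 47 / 3.6 = 13.0556 m/s
V^2 = 170.4475
d = 170.4475 / (2 * 0.99)
d = 170.4475 / 1.98
d = 86.1 m

86.1


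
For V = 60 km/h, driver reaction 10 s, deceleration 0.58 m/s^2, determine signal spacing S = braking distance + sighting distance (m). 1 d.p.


V = 60 / 3.6 = 16.6667 m/s
Braking distance = 16.6667^2 / (2*0.58) = 239.4636 m
Sighting distance = 16.6667 * 10 = 166.6667 m
S = 239.4636 + 166.6667 = 406.1 m

406.1


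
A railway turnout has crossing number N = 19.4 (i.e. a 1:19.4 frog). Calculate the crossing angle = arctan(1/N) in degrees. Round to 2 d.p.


1/N = 1/19.4 = 0.051546
angle = arctan(0.051546) = 0.051501 rad
angle = 0.051501 * 180/pi = 2.95 degrees

2.95


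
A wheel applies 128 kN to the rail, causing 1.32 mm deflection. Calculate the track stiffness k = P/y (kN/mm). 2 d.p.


Track stiffness k = P / y
k = 128 / 1.32
k = 96.97 kN/mm

96.97


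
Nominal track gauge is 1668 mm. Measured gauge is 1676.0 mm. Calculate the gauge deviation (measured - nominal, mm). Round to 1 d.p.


Deviation = measured - nominal
Deviation = 1676.0 - 1668
Deviation = 8.0 mm

8.0


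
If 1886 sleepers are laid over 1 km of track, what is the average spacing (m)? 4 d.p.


Spacing = 1000 m / number of sleepers
Spacing = 1000 / 1886
Spacing = 0.5302 m

0.5302


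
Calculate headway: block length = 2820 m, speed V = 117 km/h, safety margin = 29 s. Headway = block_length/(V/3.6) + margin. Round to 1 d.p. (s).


V = 117 / 3.6 = 32.5 m/s
Block traversal time = 2820 / 32.5 = 86.7692 s
Headway = 86.7692 + 29
Headway = 115.8 s

115.8


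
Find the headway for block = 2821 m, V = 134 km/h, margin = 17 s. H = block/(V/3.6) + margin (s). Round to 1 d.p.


V = 134 / 3.6 = 37.2222 m/s
Block traversal time = 2821 / 37.2222 = 75.7881 s
Headway = 75.7881 + 17
Headway = 92.8 s

92.8


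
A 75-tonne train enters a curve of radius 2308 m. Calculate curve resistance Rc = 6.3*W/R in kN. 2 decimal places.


Rc = 6.3 * W / R
Rc = 6.3 * 75 / 2308
Rc = 472.5 / 2308
Rc = 0.20 kN

0.20


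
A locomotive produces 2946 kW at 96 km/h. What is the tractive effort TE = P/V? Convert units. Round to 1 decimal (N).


Convert: P = 2946 kW = 2946000 W
V = 96 / 3.6 = 26.6667 m/s
TE = 2946000 / 26.6667
TE = 110475.0 N

110475.0


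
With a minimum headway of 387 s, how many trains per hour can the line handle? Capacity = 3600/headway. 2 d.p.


Capacity = 3600 / headway
Capacity = 3600 / 387
Capacity = 9.30 trains/hour

9.30


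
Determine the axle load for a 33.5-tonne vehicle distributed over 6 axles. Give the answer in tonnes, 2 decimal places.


Load per axle = total weight / number of axles
Load = 33.5 / 6
Load = 5.58 tonnes

5.58


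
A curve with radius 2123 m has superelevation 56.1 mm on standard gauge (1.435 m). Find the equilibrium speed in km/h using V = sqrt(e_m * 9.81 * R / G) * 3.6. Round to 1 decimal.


Convert cant: e = 56.1 mm = 0.0561 m
V_ms = sqrt(0.0561 * 9.81 * 2123 / 1.435)
V_ms = sqrt(814.19787) = 28.5342 m/s
V = 28.5342 * 3.6 = 102.7 km/h

102.7


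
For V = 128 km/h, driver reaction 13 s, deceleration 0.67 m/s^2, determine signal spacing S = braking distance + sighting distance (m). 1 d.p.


V = 128 / 3.6 = 35.5556 m/s
Braking distance = 35.5556^2 / (2*0.67) = 943.431 m
Sighting distance = 35.5556 * 13 = 462.2222 m
S = 943.431 + 462.2222 = 1405.7 m

1405.7


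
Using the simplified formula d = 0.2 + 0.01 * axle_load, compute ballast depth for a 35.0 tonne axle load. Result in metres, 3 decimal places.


d = 0.2 + 0.01 * 35.0
d = 0.2 + 0.35
d = 0.550 m

0.550


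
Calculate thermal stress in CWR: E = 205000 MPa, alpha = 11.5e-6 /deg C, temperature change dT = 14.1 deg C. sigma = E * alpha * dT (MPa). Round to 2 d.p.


sigma = E * alpha * dT
sigma = 205000 * 11.5e-6 * 14.1
sigma = 2.3575 * 14.1
sigma = 33.24 MPa

33.24


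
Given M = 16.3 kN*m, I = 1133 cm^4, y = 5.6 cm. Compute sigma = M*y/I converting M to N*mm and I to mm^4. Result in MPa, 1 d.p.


Convert units:
M = 16.3 kN*m = 16300000 N*mm
y = 5.6 cm = 56 mm
I = 1133 cm^4 = 11330000 mm^4
sigma = 16300000 * 56 / 11330000
sigma = 80.6 MPa

80.6


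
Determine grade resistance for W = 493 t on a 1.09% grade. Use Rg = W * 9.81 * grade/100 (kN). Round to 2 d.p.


Rg = W * 9.81 * grade / 100
Rg = 493 * 9.81 * 1.09 / 100
Rg = 4836.33 * 0.0109
Rg = 52.72 kN

52.72


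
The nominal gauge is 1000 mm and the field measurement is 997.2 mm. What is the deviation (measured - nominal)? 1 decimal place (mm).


Deviation = measured - nominal
Deviation = 997.2 - 1000
Deviation = -2.8 mm

-2.8


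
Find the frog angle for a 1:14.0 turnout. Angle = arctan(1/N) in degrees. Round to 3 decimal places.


1/N = 1/14.0 = 0.071429
angle = arctan(0.071429) = 0.071307 rad
angle = 0.071307 * 180/pi = 4.086 degrees

4.086


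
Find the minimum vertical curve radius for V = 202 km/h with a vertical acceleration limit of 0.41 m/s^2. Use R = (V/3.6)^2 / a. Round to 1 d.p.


Convert speed: V = 202 / 3.6 = 56.1111 m/s
V^2 = 3148.4568 m^2/s^2
R_v = 3148.4568 / 0.41
R_v = 7679.2 m

7679.2


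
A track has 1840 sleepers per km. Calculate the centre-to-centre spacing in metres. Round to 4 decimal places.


Spacing = 1000 m / number of sleepers
Spacing = 1000 / 1840
Spacing = 0.5435 m

0.5435


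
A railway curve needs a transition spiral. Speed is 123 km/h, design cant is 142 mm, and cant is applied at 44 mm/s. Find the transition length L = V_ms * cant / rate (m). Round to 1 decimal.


Convert speed: V = 123 / 3.6 = 34.1667 m/s
L = 34.1667 * 142 / 44
L = 4851.6667 / 44
L = 110.3 m

110.3


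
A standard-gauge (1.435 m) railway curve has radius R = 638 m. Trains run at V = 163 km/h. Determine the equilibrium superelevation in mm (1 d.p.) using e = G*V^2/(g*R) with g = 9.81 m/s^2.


Convert speed: V = 163 / 3.6 = 45.2778 m/s
Apply formula: e = 1.435 * 45.2778^2 / (9.81 * 638)
e = 1.435 * 2050.0772 / 6258.78
e = 0.470037 m = 470.0 mm

470.0


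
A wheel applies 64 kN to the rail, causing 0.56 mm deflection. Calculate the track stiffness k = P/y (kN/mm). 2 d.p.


Track stiffness k = P / y
k = 64 / 0.56
k = 114.29 kN/mm

114.29


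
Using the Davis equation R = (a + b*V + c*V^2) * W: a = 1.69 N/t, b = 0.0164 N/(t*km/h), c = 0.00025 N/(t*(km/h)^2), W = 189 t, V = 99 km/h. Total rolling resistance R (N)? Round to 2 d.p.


b*V = 0.0164 * 99 = 1.6236
c*V^2 = 0.00025 * 9801 = 2.45025
R_per_t = 1.69 + 1.6236 + 2.45025 = 5.76385 N/t
R_total = 5.76385 * 189 = 1089.37 N

1089.37


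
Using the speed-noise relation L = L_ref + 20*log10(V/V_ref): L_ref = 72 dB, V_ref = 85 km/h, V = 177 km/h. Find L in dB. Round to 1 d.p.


V/V_ref = 177 / 85 = 2.082353
log10(2.082353) = 0.318554
20 * 0.318554 = 6.3711
L = 72 + 6.3711 = 78.4 dB

78.4


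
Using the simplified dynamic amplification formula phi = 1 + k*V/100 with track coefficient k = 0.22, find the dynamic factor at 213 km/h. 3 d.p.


phi = 1 + k * V / 100
phi = 1 + 0.22 * 213 / 100
phi = 1 + 0.4686
phi = 1.469

1.469


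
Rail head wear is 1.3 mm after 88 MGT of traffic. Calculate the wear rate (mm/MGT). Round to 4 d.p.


Wear rate = total wear / cumulative tonnage
Rate = 1.3 / 88
Rate = 0.0148 mm/MGT

0.0148


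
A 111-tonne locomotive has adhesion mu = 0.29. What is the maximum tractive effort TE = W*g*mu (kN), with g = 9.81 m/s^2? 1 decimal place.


TE_max = W * g * mu
TE_max = 111 * 9.81 * 0.29
TE_max = 1088.91 * 0.29
TE_max = 315.8 kN

315.8


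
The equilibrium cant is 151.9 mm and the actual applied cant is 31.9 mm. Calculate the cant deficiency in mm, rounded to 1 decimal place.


Cant deficiency = equilibrium cant - actual cant
CD = 151.9 - 31.9
CD = 120.0 mm

120.0


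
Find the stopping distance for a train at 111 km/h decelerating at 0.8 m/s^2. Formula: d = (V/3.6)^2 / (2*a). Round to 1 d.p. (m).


Convert speed: V = 111 / 3.6 = 30.8333 m/s
V^2 = 950.6944
d = 950.6944 / (2 * 0.8)
d = 950.6944 / 1.6
d = 594.2 m

594.2


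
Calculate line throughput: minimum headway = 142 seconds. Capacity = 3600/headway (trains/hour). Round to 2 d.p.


Capacity = 3600 / headway
Capacity = 3600 / 142
Capacity = 25.35 trains/hour

25.35


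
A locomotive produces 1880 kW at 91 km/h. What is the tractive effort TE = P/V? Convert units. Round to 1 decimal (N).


Convert: P = 1880 kW = 1880000 W
V = 91 / 3.6 = 25.2778 m/s
TE = 1880000 / 25.2778
TE = 74373.6 N

74373.6


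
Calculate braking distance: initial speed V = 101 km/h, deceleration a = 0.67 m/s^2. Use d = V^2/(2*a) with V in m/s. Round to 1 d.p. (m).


Convert speed: V = 101 / 3.6 = 28.0556 m/s
V^2 = 787.1142
d = 787.1142 / (2 * 0.67)
d = 787.1142 / 1.34
d = 587.4 m

587.4


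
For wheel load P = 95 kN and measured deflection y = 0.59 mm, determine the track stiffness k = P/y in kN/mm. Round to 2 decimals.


Track stiffness k = P / y
k = 95 / 0.59
k = 161.02 kN/mm

161.02


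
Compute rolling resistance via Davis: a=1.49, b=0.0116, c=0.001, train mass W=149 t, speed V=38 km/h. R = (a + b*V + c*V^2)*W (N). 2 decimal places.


b*V = 0.0116 * 38 = 0.4408
c*V^2 = 0.001 * 1444 = 1.444
R_per_t = 1.49 + 0.4408 + 1.444 = 3.3748 N/t
R_total = 3.3748 * 149 = 502.85 N

502.85


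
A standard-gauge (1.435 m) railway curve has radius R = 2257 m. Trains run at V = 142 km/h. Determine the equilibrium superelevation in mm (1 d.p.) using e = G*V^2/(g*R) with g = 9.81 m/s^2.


Convert speed: V = 142 / 3.6 = 39.4444 m/s
Apply formula: e = 1.435 * 39.4444^2 / (9.81 * 2257)
e = 1.435 * 1555.8642 / 22141.17
e = 0.100838 m = 100.8 mm

100.8


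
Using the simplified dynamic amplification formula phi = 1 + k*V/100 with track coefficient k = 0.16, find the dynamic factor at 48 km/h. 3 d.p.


phi = 1 + k * V / 100
phi = 1 + 0.16 * 48 / 100
phi = 1 + 0.0768
phi = 1.077

1.077


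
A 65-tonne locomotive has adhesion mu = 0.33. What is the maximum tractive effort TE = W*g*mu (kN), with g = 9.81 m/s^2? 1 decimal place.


TE_max = W * g * mu
TE_max = 65 * 9.81 * 0.33
TE_max = 637.65 * 0.33
TE_max = 210.4 kN

210.4


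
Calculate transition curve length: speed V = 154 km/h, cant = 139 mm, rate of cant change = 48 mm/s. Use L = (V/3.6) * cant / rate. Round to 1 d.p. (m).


Convert speed: V = 154 / 3.6 = 42.7778 m/s
L = 42.7778 * 139 / 48
L = 5946.1111 / 48
L = 123.9 m

123.9


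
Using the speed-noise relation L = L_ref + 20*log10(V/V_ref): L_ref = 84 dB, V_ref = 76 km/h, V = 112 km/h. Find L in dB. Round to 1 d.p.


V/V_ref = 112 / 76 = 1.473684
log10(1.473684) = 0.168404
20 * 0.168404 = 3.3681
L = 84 + 3.3681 = 87.4 dB

87.4


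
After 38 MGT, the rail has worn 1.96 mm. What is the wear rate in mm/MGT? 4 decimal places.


Wear rate = total wear / cumulative tonnage
Rate = 1.96 / 38
Rate = 0.0516 mm/MGT

0.0516


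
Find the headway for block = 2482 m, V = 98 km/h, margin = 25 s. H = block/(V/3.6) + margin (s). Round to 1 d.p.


V = 98 / 3.6 = 27.2222 m/s
Block traversal time = 2482 / 27.2222 = 91.1755 s
Headway = 91.1755 + 25
Headway = 116.2 s

116.2


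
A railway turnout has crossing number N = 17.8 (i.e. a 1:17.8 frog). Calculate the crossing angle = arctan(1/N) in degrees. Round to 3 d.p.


1/N = 1/17.8 = 0.05618
angle = arctan(0.05618) = 0.056121 rad
angle = 0.056121 * 180/pi = 3.215 degrees

3.215


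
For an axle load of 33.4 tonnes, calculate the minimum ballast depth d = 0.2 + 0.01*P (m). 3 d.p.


d = 0.2 + 0.01 * 33.4
d = 0.2 + 0.334
d = 0.534 m

0.534


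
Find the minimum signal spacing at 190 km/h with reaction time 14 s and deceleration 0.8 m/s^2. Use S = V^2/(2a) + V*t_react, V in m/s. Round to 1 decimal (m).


V = 190 / 3.6 = 52.7778 m/s
Braking distance = 52.7778^2 / (2*0.8) = 1740.9336 m
Sighting distance = 52.7778 * 14 = 738.8889 m
S = 1740.9336 + 738.8889 = 2479.8 m

2479.8


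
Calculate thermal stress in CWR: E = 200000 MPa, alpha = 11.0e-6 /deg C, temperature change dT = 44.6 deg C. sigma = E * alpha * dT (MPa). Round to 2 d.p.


sigma = E * alpha * dT
sigma = 200000 * 11.0e-6 * 44.6
sigma = 2.2 * 44.6
sigma = 98.12 MPa

98.12


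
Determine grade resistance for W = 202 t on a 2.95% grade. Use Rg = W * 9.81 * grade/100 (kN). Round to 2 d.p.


Rg = W * 9.81 * grade / 100
Rg = 202 * 9.81 * 2.95 / 100
Rg = 1981.62 * 0.0295
Rg = 58.46 kN

58.46


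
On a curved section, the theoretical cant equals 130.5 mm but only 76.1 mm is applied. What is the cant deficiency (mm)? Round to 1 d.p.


Cant deficiency = equilibrium cant - actual cant
CD = 130.5 - 76.1
CD = 54.4 mm

54.4


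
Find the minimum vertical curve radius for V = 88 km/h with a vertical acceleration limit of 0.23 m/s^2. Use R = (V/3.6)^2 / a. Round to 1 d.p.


Convert speed: V = 88 / 3.6 = 24.4444 m/s
V^2 = 597.5309 m^2/s^2
R_v = 597.5309 / 0.23
R_v = 2598.0 m

2598.0


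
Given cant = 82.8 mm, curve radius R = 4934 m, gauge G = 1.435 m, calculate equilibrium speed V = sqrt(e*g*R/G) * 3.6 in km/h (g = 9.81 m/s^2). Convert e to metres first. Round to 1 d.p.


Convert cant: e = 82.8 mm = 0.0828 m
V_ms = sqrt(0.0828 * 9.81 * 4934 / 1.435)
V_ms = sqrt(2792.843423) = 52.8474 m/s
V = 52.8474 * 3.6 = 190.3 km/h

190.3


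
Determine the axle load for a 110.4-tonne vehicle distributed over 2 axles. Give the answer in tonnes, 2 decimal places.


Load per axle = total weight / number of axles
Load = 110.4 / 2
Load = 55.20 tonnes

55.20


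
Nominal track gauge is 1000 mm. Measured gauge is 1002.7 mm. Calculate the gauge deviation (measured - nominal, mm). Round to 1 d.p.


Deviation = measured - nominal
Deviation = 1002.7 - 1000
Deviation = 2.7 mm

2.7
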